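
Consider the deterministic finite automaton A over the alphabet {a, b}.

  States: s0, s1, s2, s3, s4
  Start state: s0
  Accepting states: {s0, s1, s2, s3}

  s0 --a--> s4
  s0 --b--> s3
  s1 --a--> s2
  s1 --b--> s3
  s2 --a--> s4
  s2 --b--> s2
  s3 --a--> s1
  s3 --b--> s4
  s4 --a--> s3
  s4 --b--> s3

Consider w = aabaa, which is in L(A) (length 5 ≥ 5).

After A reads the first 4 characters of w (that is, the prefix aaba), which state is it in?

s3

State sequence: s0 -a-> s4 -a-> s3 -b-> s4 -a-> s3

After reading 4 characters, A is in state s3.
(This kind of state-tracing is the core of the pumping-lemma construction: with 5 states, pigeonhole forces a repeat within the first 5 steps.)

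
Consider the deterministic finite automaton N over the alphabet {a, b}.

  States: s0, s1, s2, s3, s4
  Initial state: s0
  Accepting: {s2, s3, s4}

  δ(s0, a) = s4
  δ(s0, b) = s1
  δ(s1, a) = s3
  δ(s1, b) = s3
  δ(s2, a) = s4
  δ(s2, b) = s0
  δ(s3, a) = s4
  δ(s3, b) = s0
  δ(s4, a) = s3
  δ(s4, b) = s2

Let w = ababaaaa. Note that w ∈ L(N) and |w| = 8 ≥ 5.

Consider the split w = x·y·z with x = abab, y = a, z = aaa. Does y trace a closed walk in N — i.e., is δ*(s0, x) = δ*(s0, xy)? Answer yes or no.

no

State sequence: s0 -a-> s4 -b-> s2 -a-> s4 -b-> s2 -a-> s4

After x (step 4): s2. After xy (step 5): s4.
They differ (s2 ≠ s4), so y is not a cycle from the state after x; this split is not the one the pumping-lemma construction produces, and pumping y need not keep the string in L(N).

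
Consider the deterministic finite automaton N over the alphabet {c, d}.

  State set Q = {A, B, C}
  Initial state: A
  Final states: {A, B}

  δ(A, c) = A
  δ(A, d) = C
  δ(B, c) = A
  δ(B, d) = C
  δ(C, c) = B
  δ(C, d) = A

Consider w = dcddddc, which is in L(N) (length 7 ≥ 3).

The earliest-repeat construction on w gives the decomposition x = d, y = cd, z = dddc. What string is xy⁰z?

ddddc

xy⁰z = xz = d·dddc = ddddc.
Reading y = cd takes N from C back to C, so after x the machine is still in C, and z then leads to the accepting state A. Hence ddddc ∈ L(N).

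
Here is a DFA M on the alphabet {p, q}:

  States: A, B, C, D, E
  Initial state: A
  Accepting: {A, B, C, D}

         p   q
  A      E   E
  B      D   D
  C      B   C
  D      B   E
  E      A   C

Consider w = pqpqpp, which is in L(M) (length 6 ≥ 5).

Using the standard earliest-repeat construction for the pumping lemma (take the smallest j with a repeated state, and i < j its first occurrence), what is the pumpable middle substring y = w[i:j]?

Run of M on w = p q p q p p:
  step 0: A  (start)
  step 1: E  (read p: A→E)
  step 2: C  (read q: E→C)
  step 3: B  (read p: C→B)
  step 4: D  (read q: B→D)
  step 5: B  (read p: D→B)   ← first repeat (B seen earlier)
  step 6: D  (read p: B→D)

So i = 3, j = 5, giving x = w[0:3] = pqp, y = w[3:5] = qp, z = w[5:6] = p.
Check: |xy| = 5 ≤ 5 and |y| = 2 ≥ 1. Reading y takes M from B back to B, so every xyⁱz is accepted.

qp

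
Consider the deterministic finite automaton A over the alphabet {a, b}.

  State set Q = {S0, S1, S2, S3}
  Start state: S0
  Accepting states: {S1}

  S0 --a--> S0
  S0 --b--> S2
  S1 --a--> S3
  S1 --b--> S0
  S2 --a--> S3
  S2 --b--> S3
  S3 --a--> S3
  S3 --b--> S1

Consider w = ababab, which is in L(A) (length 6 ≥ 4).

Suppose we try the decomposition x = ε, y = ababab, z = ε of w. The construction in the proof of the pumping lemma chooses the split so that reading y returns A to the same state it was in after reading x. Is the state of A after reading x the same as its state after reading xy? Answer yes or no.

State sequence: S0 -a-> S0 -b-> S2 -a-> S3 -b-> S1 -a-> S3 -b-> S1

After x (step 0): S0. After xy (step 6): S1.
They differ (S0 ≠ S1), so y is not a cycle from the state after x; this split is not the one the pumping-lemma construction produces, and pumping y need not keep the string in L(A).

no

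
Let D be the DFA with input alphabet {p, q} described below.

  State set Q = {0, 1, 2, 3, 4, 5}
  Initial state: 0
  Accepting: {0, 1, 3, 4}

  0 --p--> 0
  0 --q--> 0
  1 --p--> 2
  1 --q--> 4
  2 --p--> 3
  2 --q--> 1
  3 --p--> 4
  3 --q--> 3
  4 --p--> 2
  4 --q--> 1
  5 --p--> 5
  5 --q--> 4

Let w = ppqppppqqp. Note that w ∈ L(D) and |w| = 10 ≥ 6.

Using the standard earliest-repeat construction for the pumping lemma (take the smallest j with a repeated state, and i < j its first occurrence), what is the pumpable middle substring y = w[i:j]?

State sequence: 0 -p-> 0 -p-> 0 -q-> 0 -p-> 0 -p-> 0 -p-> 0 -p-> 0 -q-> 0 -q-> 0 -p-> 0
First repeat at step 1: 0 was already visited.

So i = 0, j = 1, giving x = w[0:0] = ε, y = w[0:1] = p, z = w[1:10] = pqppppqqp.
Check: |xy| = 1 ≤ 6 and |y| = 1 ≥ 1. Reading y takes D from 0 back to 0, so every xyⁱz is accepted.
With |Q| = 6, pigeonhole forces a state repeat no later than step 6; the substring read between the first and second visits to that state can be pumped.

p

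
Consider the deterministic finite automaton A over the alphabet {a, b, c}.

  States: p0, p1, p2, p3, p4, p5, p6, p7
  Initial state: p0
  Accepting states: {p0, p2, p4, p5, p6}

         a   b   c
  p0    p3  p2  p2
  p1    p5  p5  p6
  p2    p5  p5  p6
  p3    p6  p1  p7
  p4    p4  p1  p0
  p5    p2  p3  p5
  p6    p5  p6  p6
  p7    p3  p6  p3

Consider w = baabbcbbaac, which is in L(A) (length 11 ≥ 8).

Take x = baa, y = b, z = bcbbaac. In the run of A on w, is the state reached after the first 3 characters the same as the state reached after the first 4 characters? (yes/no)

State sequence: p0 -b-> p2 -a-> p5 -a-> p2 -b-> p5

After x (step 3): p2. After xy (step 4): p5.
They differ (p2 ≠ p5), so y is not a cycle from the state after x; this split is not the one the pumping-lemma construction produces, and pumping y need not keep the string in L(A).

no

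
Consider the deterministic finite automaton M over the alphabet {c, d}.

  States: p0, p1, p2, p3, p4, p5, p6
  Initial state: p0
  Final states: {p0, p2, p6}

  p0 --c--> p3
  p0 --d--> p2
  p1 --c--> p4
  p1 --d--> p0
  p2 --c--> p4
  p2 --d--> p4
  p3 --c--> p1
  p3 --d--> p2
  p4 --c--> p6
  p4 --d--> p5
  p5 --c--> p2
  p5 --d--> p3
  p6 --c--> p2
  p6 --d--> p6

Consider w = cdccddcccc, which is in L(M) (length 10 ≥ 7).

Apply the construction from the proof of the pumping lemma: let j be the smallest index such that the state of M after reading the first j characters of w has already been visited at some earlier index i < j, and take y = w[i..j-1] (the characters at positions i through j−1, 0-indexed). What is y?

Run of M on w = c d c c d d c c c c:
  step 0: p0  (start)
  step 1: p3  (read c: p0→p3)
  step 2: p2  (read d: p3→p2)
  step 3: p4  (read c: p2→p4)
  step 4: p6  (read c: p4→p6)
  step 5: p6  (read d: p6→p6)   ← first repeat (p6 seen earlier)
  step 6: p6  (read d: p6→p6)
  step 7: p2  (read c: p6→p2)
  step 8: p4  (read c: p2→p4)
  step 9: p6  (read c: p4→p6)
  step 10: p2  (read c: p6→p2)

So i = 4, j = 5, giving x = w[0:4] = cdcc, y = w[4:5] = d, z = w[5:10] = dcccc.
Check: |xy| = 5 ≤ 7 and |y| = 1 ≥ 1. Reading y takes M from p6 back to p6, so every xyⁱz is accepted.

d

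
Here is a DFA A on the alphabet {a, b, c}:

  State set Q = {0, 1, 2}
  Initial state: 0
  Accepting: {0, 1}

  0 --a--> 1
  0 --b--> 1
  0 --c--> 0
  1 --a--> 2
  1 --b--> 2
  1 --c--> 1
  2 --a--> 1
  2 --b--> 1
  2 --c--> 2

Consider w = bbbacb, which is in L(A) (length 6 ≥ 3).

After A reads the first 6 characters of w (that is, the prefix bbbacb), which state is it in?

Run of A on the first 6 characters of w = b b b a c b:
  step 0: 0  (start)
  step 1: 1  (read b: 0→1)
  step 2: 2  (read b: 1→2)
  step 3: 1  (read b: 2→1)
  step 4: 2  (read a: 1→2)
  step 5: 2  (read c: 2→2)
  step 6: 1  (read b: 2→1)

After reading 6 characters, A is in state 1.

1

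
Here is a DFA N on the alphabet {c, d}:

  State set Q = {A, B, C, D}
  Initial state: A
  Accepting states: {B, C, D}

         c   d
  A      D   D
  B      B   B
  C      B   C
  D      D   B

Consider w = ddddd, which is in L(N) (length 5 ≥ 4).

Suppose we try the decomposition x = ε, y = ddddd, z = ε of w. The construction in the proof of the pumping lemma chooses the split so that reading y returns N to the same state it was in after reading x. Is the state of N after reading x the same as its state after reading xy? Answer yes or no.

no

State sequence: A -d-> D -d-> B -d-> B -d-> B -d-> B

After x (step 0): A. After xy (step 5): B.
They differ (A ≠ B), so y is not a cycle from the state after x; this split is not the one the pumping-lemma construction produces, and pumping y need not keep the string in L(N).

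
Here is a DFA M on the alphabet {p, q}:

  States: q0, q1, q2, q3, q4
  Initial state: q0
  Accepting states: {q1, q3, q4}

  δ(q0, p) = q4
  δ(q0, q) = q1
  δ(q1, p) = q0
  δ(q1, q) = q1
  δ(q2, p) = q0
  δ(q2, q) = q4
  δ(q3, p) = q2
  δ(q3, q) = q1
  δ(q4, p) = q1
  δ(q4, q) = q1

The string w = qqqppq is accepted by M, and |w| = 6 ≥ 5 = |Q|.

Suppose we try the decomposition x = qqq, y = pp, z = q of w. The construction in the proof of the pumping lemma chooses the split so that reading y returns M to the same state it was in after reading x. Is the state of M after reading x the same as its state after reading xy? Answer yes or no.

no

State sequence: q0 -q-> q1 -q-> q1 -q-> q1 -p-> q0 -p-> q4

After x (step 3): q1. After xy (step 5): q4.
They differ (q1 ≠ q4), so y is not a cycle from the state after x; this split is not the one the pumping-lemma construction produces, and pumping y need not keep the string in L(M).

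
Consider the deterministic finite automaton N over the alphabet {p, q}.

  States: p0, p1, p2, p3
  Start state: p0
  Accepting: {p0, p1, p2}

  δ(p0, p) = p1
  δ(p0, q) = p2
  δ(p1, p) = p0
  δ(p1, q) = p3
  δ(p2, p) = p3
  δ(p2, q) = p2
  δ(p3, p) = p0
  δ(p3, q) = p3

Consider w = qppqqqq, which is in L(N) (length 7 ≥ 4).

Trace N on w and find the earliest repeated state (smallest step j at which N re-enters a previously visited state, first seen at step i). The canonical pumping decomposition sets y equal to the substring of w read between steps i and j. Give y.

qpp

Run of N on w = q p p q q q q:
  step 0: p0  (start)
  step 1: p2  (read q: p0→p2)
  step 2: p3  (read p: p2→p3)
  step 3: p0  (read p: p3→p0)   ← first repeat (p0 seen earlier)
  step 4: p2  (read q: p0→p2)
  step 5: p2  (read q: p2→p2)
  step 6: p2  (read q: p2→p2)
  step 7: p2  (read q: p2→p2)

So i = 0, j = 3, giving x = w[0:0] = ε, y = w[0:3] = qpp, z = w[3:7] = qqqq.
Check: |xy| = 3 ≤ 4 and |y| = 3 ≥ 1. Reading y takes N from p0 back to p0, so every xyⁱz is accepted.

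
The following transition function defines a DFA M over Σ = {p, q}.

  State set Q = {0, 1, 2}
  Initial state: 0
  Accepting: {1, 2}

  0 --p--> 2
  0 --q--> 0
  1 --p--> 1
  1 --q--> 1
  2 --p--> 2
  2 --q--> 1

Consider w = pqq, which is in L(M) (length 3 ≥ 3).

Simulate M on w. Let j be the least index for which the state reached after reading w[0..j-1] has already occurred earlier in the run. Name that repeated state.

State sequence: 0 -p-> 2 -q-> 1 -q-> 1
First repeat at step 3: 1 was already visited.

The earliest repeat is at step j = 3: M is in 1, which it already visited at step i = 2.
The DFA has 3 states, so the proof of the pumping lemma guarantees a repeated state among the first 3+1 visited; the segment between the two visits is the pumpable y.

1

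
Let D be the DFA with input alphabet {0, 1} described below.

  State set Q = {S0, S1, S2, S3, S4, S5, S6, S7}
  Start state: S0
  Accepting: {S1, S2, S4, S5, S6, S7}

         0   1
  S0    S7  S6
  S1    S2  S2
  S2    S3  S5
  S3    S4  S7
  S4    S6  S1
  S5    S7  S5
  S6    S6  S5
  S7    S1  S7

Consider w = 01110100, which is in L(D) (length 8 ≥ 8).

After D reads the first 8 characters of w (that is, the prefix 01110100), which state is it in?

S4

State sequence: S0 -0-> S7 -1-> S7 -1-> S7 -1-> S7 -0-> S1 -1-> S2 -0-> S3 -0-> S4

After reading 8 characters, D is in state S4.
(This kind of state-tracing is the core of the pumping-lemma construction: with 8 states, pigeonhole forces a repeat within the first 8 steps.)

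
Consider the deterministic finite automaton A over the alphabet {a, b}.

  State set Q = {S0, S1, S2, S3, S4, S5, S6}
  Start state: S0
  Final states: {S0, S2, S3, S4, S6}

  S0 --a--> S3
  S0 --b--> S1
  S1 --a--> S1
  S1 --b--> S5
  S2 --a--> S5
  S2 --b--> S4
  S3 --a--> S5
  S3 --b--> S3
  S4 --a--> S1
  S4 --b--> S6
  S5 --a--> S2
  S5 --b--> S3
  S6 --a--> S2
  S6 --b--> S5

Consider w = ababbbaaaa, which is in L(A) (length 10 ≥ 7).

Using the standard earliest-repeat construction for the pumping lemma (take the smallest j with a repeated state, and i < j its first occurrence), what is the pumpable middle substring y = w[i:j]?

State sequence: S0 -a-> S3 -b-> S3 -a-> S5 -b-> S3 -b-> S3 -b-> S3 -a-> S5 -a-> S2 -a-> S5 -a-> S2
First repeat at step 2: S3 was already visited.

So i = 1, j = 2, giving x = w[0:1] = a, y = w[1:2] = b, z = w[2:10] = abbbaaaa.
Check: |xy| = 2 ≤ 7 and |y| = 1 ≥ 1. Reading y takes A from S3 back to S3, so every xyⁱz is accepted.

b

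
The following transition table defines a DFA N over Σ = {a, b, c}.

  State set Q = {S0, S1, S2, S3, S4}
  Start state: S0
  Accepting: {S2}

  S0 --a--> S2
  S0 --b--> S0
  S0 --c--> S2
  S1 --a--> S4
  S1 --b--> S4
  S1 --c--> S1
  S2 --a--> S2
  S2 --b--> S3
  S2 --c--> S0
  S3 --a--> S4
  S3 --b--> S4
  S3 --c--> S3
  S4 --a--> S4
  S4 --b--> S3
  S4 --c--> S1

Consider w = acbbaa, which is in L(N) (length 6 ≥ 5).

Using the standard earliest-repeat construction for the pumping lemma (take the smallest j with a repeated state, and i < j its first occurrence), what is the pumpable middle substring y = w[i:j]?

ac

Run of N on w = a c b b a a:
  step 0: S0  (start)
  step 1: S2  (read a: S0→S2)
  step 2: S0  (read c: S2→S0)   ← first repeat (S0 seen earlier)
  step 3: S0  (read b: S0→S0)
  step 4: S0  (read b: S0→S0)
  step 5: S2  (read a: S0→S2)
  step 6: S2  (read a: S2→S2)

So i = 0, j = 2, giving x = w[0:0] = ε, y = w[0:2] = ac, z = w[2:6] = bbaa.
Check: |xy| = 2 ≤ 5 and |y| = 2 ≥ 1. Reading y takes N from S0 back to S0, so every xyⁱz is accepted.
Since N has 5 states, any run of length ≥ 5 visits 5+1 states, so by pigeonhole some state repeats within the first 5 steps — that repeat gives the pumpable loop.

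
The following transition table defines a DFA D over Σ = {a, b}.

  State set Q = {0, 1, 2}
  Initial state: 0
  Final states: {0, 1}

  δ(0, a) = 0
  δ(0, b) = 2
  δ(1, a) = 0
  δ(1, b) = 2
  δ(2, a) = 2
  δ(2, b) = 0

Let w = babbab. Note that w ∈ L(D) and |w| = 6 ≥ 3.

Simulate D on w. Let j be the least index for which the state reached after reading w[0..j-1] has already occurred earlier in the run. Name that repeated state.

State sequence: 0 -b-> 2 -a-> 2 -b-> 0 -b-> 2 -a-> 2 -b-> 0
First repeat at step 2: 2 was already visited.

The earliest repeat is at step j = 2: D is in 2, which it already visited at step i = 1.
Pumping length from the standard proof: p = 3 (the number of states). The repeated state found above gives |xy| = j ≤ 3 and |y| = j − i ≥ 1.

2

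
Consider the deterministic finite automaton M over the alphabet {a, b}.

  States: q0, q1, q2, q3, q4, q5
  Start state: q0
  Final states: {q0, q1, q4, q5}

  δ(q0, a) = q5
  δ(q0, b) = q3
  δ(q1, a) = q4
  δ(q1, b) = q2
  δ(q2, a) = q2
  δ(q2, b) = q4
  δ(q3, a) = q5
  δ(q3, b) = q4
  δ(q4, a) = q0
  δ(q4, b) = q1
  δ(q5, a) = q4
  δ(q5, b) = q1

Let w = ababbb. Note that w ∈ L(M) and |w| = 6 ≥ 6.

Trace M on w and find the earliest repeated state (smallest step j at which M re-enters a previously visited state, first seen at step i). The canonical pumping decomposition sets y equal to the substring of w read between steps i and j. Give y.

ab

State sequence: q0 -a-> q5 -b-> q1 -a-> q4 -b-> q1 -b-> q2 -b-> q4
First repeat at step 4: q1 was already visited.

So i = 2, j = 4, giving x = w[0:2] = ab, y = w[2:4] = ab, z = w[4:6] = bb.
Check: |xy| = 4 ≤ 6 and |y| = 2 ≥ 1. Reading y takes M from q1 back to q1, so every xyⁱz is accepted.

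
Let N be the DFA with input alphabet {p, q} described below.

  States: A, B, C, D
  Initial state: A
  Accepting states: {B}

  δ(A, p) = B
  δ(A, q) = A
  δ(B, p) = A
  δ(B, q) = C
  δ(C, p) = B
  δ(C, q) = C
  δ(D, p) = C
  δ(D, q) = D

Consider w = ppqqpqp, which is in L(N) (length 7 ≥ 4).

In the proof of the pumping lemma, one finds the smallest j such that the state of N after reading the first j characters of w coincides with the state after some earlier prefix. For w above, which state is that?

A

State sequence: A -p-> B -p-> A -q-> A -q-> A -p-> B -q-> C -p-> B
First repeat at step 2: A was already visited.

The earliest repeat is at step j = 2: N is in A, which it already visited at step i = 0.
Since N has 4 states, any run of length ≥ 4 visits 4+1 states, so by pigeonhole some state repeats within the first 4 steps — that repeat gives the pumpable loop.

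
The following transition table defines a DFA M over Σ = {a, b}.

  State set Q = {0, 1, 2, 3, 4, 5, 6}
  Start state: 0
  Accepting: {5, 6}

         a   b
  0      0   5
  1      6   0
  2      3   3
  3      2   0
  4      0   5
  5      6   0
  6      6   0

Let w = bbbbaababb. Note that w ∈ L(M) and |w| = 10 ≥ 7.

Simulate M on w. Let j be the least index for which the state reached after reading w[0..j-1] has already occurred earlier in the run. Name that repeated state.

Run of M on w = b b b b a a b a b b:
  step 0: 0  (start)
  step 1: 5  (read b: 0→5)
  step 2: 0  (read b: 5→0)   ← first repeat (0 seen earlier)
  step 3: 5  (read b: 0→5)
  step 4: 0  (read b: 5→0)
  step 5: 0  (read a: 0→0)
  step 6: 0  (read a: 0→0)
  step 7: 5  (read b: 0→5)
  step 8: 6  (read a: 5→6)
  step 9: 0  (read b: 6→0)
  step 10: 5  (read b: 0→5)

The earliest repeat is at step j = 2: M is in 0, which it already visited at step i = 0.
Since M has 7 states, any run of length ≥ 7 visits 7+1 states, so by pigeonhole some state repeats within the first 7 steps — that repeat gives the pumpable loop.

0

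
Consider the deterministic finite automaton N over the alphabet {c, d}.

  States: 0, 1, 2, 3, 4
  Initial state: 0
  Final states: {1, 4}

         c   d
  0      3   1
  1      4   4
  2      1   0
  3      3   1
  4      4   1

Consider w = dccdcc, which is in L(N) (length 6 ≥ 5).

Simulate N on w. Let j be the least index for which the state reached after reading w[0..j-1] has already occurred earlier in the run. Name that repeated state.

State sequence: 0 -d-> 1 -c-> 4 -c-> 4 -d-> 1 -c-> 4 -c-> 4
First repeat at step 3: 4 was already visited.

The earliest repeat is at step j = 3: N is in 4, which it already visited at step i = 2.
With |Q| = 5, pigeonhole forces a state repeat no later than step 5; the substring read between the first and second visits to that state can be pumped.

4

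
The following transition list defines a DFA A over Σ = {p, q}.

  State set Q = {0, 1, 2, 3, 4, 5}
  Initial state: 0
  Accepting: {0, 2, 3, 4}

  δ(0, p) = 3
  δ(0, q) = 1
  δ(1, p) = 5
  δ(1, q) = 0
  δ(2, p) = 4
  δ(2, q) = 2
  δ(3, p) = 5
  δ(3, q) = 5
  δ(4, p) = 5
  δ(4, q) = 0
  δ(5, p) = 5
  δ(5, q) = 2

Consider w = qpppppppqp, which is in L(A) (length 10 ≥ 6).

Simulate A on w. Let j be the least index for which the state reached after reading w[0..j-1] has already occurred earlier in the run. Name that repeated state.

5

Run of A on w = q p p p p p p p q p:
  step 0: 0  (start)
  step 1: 1  (read q: 0→1)
  step 2: 5  (read p: 1→5)
  step 3: 5  (read p: 5→5)   ← first repeat (5 seen earlier)
  step 4: 5  (read p: 5→5)
  step 5: 5  (read p: 5→5)
  step 6: 5  (read p: 5→5)
  step 7: 5  (read p: 5→5)
  step 8: 5  (read p: 5→5)
  step 9: 2  (read q: 5→2)
  step 10: 4  (read p: 2→4)

The earliest repeat is at step j = 3: A is in 5, which it already visited at step i = 2.
With |Q| = 6, pigeonhole forces a state repeat no later than step 6; the substring read between the first and second visits to that state can be pumped.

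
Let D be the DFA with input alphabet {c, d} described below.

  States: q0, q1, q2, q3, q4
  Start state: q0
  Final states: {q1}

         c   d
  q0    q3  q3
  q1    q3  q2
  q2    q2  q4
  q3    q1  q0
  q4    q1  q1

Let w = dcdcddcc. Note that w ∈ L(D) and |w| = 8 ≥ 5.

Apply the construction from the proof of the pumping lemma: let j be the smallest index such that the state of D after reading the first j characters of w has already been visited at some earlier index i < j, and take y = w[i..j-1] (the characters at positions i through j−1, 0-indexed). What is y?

c

Run of D on w = d c d c d d c c:
  step 0: q0  (start)
  step 1: q3  (read d: q0→q3)
  step 2: q1  (read c: q3→q1)
  step 3: q2  (read d: q1→q2)
  step 4: q2  (read c: q2→q2)   ← first repeat (q2 seen earlier)
  step 5: q4  (read d: q2→q4)
  step 6: q1  (read d: q4→q1)
  step 7: q3  (read c: q1→q3)
  step 8: q1  (read c: q3→q1)

So i = 3, j = 4, giving x = w[0:3] = dcd, y = w[3:4] = c, z = w[4:8] = ddcc.
Check: |xy| = 4 ≤ 5 and |y| = 1 ≥ 1. Reading y takes D from q2 back to q2, so every xyⁱz is accepted.
Since D has 5 states, any run of length ≥ 5 visits 5+1 states, so by pigeonhole some state repeats within the first 5 steps — that repeat gives the pumpable loop.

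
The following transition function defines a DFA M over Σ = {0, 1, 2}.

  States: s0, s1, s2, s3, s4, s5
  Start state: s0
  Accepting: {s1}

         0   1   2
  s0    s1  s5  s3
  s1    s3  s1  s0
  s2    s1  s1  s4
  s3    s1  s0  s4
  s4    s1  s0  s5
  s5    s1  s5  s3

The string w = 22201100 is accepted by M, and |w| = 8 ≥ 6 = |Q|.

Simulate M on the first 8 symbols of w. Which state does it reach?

s1

State sequence: s0 -2-> s3 -2-> s4 -2-> s5 -0-> s1 -1-> s1 -1-> s1 -0-> s3 -0-> s1

After reading 8 characters, M is in state s1.
(This kind of state-tracing is the core of the pumping-lemma construction: with 6 states, pigeonhole forces a repeat within the first 6 steps.)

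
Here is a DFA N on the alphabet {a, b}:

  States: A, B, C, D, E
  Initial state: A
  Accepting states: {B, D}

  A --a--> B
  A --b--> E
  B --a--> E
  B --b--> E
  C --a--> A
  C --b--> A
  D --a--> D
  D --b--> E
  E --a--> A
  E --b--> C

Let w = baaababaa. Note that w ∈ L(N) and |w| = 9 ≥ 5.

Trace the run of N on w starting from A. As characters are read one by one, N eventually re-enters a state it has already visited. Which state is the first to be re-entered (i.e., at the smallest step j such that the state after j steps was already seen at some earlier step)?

Run of N on w = b a a a b a b a a:
  step 0: A  (start)
  step 1: E  (read b: A→E)
  step 2: A  (read a: E→A)   ← first repeat (A seen earlier)
  step 3: B  (read a: A→B)
  step 4: E  (read a: B→E)
  step 5: C  (read b: E→C)
  step 6: A  (read a: C→A)
  step 7: E  (read b: A→E)
  step 8: A  (read a: E→A)
  step 9: B  (read a: A→B)

The earliest repeat is at step j = 2: N is in A, which it already visited at step i = 0.

A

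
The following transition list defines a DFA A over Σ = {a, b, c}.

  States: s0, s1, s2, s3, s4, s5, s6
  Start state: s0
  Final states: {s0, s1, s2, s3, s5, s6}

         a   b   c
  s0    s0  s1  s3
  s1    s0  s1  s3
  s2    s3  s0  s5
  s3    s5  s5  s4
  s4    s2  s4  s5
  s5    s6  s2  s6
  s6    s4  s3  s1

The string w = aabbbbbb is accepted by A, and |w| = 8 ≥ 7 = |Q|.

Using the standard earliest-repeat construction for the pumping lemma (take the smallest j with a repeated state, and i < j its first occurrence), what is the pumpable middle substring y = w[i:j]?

a

State sequence: s0 -a-> s0 -a-> s0 -b-> s1 -b-> s1 -b-> s1 -b-> s1 -b-> s1 -b-> s1
First repeat at step 1: s0 was already visited.

So i = 0, j = 1, giving x = w[0:0] = ε, y = w[0:1] = a, z = w[1:8] = abbbbbb.
Check: |xy| = 1 ≤ 7 and |y| = 1 ≥ 1. Reading y takes A from s0 back to s0, so every xyⁱz is accepted.
With |Q| = 7, pigeonhole forces a state repeat no later than step 7; the substring read between the first and second visits to that state can be pumped.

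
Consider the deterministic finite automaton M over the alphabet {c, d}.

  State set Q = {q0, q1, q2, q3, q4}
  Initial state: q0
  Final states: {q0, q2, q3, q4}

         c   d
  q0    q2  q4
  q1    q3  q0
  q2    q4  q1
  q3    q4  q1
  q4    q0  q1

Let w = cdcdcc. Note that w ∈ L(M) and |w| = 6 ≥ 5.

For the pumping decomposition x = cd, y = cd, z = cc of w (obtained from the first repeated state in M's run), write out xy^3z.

xy^3z = cd·cd·cd·cd·cc = cdcdcdcdcc.
Reading y = cd takes M from q1 back to q1, so after x·y·y·y the machine is still in q1, and z then leads to the accepting state q4. Hence cdcdcdcdcc ∈ L(M).

cdcdcdcdcc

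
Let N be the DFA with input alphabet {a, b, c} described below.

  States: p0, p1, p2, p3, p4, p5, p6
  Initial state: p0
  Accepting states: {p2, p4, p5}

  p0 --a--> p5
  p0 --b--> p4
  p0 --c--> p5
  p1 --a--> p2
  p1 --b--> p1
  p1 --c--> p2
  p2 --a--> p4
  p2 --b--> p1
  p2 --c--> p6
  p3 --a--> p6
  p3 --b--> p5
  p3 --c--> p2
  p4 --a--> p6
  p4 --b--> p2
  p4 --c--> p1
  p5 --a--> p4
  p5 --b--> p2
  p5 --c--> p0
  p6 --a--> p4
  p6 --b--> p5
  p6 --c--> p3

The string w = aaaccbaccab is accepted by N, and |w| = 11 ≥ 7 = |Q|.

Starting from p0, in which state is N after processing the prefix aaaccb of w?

p1

State sequence: p0 -a-> p5 -a-> p4 -a-> p6 -c-> p3 -c-> p2 -b-> p1

After reading 6 characters, N is in state p1.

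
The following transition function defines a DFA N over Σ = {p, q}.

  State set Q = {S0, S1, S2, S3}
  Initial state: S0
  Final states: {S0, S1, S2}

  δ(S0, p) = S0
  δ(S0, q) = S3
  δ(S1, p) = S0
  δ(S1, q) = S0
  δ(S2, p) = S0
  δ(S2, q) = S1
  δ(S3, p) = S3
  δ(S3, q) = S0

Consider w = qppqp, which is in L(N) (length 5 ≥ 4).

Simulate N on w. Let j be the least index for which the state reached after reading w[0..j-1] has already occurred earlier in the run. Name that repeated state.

Run of N on w = q p p q p:
  step 0: S0  (start)
  step 1: S3  (read q: S0→S3)
  step 2: S3  (read p: S3→S3)   ← first repeat (S3 seen earlier)
  step 3: S3  (read p: S3→S3)
  step 4: S0  (read q: S3→S0)
  step 5: S0  (read p: S0→S0)

The earliest repeat is at step j = 2: N is in S3, which it already visited at step i = 1.

S3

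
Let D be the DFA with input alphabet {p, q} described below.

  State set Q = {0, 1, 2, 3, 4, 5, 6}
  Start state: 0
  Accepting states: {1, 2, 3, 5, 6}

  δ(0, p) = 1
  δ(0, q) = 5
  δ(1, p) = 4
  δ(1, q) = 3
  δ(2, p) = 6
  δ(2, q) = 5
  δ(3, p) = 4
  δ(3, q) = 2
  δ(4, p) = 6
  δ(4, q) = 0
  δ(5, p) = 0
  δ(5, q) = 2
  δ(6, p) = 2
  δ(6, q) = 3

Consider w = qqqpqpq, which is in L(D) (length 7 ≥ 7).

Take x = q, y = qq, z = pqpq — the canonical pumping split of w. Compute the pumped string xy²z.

xy^2z = q·qq·qq·pqpq = qqqqqpqpq.
Reading y = qq takes D from 5 back to 5, so after x·y·y the machine is still in 5, and z then leads to the accepting state 5. Hence qqqqqpqpq ∈ L(D).

qqqqqpqpq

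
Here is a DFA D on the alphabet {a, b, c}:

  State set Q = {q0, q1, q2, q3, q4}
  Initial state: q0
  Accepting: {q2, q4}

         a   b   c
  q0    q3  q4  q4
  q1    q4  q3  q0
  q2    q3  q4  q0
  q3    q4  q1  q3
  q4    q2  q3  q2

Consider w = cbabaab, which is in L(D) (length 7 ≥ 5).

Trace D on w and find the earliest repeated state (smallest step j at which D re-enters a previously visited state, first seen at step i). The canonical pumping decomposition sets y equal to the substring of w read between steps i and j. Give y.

ba

State sequence: q0 -c-> q4 -b-> q3 -a-> q4 -b-> q3 -a-> q4 -a-> q2 -b-> q4
First repeat at step 3: q4 was already visited.

So i = 1, j = 3, giving x = w[0:1] = c, y = w[1:3] = ba, z = w[3:7] = baab.
Check: |xy| = 3 ≤ 5 and |y| = 2 ≥ 1. Reading y takes D from q4 back to q4, so every xyⁱz is accepted.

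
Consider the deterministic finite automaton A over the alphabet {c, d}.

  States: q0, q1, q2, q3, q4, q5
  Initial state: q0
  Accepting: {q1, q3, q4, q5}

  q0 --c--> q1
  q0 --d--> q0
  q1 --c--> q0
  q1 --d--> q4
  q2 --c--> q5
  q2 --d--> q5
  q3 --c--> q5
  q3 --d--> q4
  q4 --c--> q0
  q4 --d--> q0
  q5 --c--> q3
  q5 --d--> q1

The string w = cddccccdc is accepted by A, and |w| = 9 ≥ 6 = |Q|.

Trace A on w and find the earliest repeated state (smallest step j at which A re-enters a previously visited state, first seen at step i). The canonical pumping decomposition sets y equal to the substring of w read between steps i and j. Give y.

State sequence: q0 -c-> q1 -d-> q4 -d-> q0 -c-> q1 -c-> q0 -c-> q1 -c-> q0 -d-> q0 -c-> q1
First repeat at step 3: q0 was already visited.

So i = 0, j = 3, giving x = w[0:0] = ε, y = w[0:3] = cdd, z = w[3:9] = ccccdc.
Check: |xy| = 3 ≤ 6 and |y| = 3 ≥ 1. Reading y takes A from q0 back to q0, so every xyⁱz is accepted.

cdd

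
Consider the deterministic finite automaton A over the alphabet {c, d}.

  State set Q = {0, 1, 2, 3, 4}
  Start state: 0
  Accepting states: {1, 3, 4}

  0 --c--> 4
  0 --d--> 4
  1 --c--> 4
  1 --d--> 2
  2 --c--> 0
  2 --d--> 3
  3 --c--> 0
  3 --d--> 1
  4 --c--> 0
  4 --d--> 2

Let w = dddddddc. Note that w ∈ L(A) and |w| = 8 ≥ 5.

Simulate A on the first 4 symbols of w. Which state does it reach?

Run of A on the first 4 characters of w = d d d d:
  step 0: 0  (start)
  step 1: 4  (read d: 0→4)
  step 2: 2  (read d: 4→2)
  step 3: 3  (read d: 2→3)
  step 4: 1  (read d: 3→1)

After reading 4 characters, A is in state 1.

1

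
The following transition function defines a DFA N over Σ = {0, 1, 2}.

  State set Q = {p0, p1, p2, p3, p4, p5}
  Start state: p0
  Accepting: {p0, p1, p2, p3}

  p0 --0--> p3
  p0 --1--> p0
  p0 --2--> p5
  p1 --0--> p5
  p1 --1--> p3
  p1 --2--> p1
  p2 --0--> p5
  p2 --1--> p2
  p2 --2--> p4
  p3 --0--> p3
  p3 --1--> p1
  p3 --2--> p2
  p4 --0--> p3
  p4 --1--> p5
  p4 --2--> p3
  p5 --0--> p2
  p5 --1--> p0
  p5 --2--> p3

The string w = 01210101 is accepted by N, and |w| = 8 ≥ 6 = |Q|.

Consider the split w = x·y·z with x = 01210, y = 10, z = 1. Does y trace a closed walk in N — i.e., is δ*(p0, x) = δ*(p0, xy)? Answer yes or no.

no

State sequence: p0 -0-> p3 -1-> p1 -2-> p1 -1-> p3 -0-> p3 -1-> p1 -0-> p5

After x (step 5): p3. After xy (step 7): p5.
They differ (p3 ≠ p5), so y is not a cycle from the state after x; this split is not the one the pumping-lemma construction produces, and pumping y need not keep the string in L(N).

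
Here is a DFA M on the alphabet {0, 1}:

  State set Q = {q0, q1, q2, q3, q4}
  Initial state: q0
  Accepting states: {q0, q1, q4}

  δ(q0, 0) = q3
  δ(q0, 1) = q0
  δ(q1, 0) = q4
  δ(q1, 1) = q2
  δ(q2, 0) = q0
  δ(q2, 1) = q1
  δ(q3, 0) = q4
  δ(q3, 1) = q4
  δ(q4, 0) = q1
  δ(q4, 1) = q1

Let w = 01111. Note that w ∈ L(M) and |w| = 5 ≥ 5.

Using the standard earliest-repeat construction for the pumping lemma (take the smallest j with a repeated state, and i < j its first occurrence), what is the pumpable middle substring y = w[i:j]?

11

State sequence: q0 -0-> q3 -1-> q4 -1-> q1 -1-> q2 -1-> q1
First repeat at step 5: q1 was already visited.

So i = 3, j = 5, giving x = w[0:3] = 011, y = w[3:5] = 11, z = w[5:5] = ε.
Check: |xy| = 5 ≤ 5 and |y| = 2 ≥ 1. Reading y takes M from q1 back to q1, so every xyⁱz is accepted.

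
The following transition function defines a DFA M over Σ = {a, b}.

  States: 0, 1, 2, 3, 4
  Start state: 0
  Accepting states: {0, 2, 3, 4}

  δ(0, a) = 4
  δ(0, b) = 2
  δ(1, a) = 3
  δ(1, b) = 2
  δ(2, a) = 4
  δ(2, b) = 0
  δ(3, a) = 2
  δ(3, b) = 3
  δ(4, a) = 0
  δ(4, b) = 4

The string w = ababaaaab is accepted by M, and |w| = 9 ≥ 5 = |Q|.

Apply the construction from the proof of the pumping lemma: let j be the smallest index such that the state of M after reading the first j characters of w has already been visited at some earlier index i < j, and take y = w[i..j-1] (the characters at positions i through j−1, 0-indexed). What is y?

b

State sequence: 0 -a-> 4 -b-> 4 -a-> 0 -b-> 2 -a-> 4 -a-> 0 -a-> 4 -a-> 0 -b-> 2
First repeat at step 2: 4 was already visited.

So i = 1, j = 2, giving x = w[0:1] = a, y = w[1:2] = b, z = w[2:9] = abaaaab.
Check: |xy| = 2 ≤ 5 and |y| = 1 ≥ 1. Reading y takes M from 4 back to 4, so every xyⁱz is accepted.
Since M has 5 states, any run of length ≥ 5 visits 5+1 states, so by pigeonhole some state repeats within the first 5 steps — that repeat gives the pumpable loop.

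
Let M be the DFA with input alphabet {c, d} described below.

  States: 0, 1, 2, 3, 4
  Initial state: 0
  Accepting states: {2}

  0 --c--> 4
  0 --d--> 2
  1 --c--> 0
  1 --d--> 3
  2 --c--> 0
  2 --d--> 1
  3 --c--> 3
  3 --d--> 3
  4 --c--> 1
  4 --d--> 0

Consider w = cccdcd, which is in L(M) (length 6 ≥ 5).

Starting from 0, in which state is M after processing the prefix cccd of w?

State sequence: 0 -c-> 4 -c-> 1 -c-> 0 -d-> 2

After reading 4 characters, M is in state 2.
(This kind of state-tracing is the core of the pumping-lemma construction: with 5 states, pigeonhole forces a repeat within the first 5 steps.)

2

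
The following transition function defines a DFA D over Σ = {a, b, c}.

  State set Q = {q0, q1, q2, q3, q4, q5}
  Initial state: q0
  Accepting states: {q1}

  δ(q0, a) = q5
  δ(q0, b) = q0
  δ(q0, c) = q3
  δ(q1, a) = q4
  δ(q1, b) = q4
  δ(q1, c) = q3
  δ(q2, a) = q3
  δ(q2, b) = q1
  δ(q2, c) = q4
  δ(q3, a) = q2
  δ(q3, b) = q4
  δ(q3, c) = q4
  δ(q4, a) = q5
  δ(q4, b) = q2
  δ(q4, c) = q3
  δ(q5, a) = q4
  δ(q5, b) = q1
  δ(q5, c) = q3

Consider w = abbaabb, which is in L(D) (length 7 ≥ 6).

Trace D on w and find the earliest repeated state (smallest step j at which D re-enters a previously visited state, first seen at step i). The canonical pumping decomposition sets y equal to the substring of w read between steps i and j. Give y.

Run of D on w = a b b a a b b:
  step 0: q0  (start)
  step 1: q5  (read a: q0→q5)
  step 2: q1  (read b: q5→q1)
  step 3: q4  (read b: q1→q4)
  step 4: q5  (read a: q4→q5)   ← first repeat (q5 seen earlier)
  step 5: q4  (read a: q5→q4)
  step 6: q2  (read b: q4→q2)
  step 7: q1  (read b: q2→q1)

So i = 1, j = 4, giving x = w[0:1] = a, y = w[1:4] = bba, z = w[4:7] = abb.
Check: |xy| = 4 ≤ 6 and |y| = 3 ≥ 1. Reading y takes D from q5 back to q5, so every xyⁱz is accepted.

bba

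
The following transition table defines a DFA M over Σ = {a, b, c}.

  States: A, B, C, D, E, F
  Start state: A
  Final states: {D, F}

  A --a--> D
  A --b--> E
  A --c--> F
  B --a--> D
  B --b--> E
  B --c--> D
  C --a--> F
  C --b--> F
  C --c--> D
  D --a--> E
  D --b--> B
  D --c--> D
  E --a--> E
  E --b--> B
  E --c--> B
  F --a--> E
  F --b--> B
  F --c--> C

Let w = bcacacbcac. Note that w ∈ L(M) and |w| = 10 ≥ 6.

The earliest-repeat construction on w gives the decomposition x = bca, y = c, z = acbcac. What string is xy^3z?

bcacccacbcac

xy^3z = bca·c·c·c·acbcac = bcacccacbcac.
Reading y = c takes M from D back to D, so after x·y·y·y the machine is still in D, and z then leads to the accepting state D. Hence bcacccacbcac ∈ L(M).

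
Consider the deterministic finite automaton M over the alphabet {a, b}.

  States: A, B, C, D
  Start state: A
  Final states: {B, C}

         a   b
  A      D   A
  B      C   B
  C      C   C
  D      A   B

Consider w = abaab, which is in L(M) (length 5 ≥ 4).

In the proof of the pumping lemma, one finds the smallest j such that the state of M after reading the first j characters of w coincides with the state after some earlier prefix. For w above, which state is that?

C

Run of M on w = a b a a b:
  step 0: A  (start)
  step 1: D  (read a: A→D)
  step 2: B  (read b: D→B)
  step 3: C  (read a: B→C)
  step 4: C  (read a: C→C)   ← first repeat (C seen earlier)
  step 5: C  (read b: C→C)

The earliest repeat is at step j = 4: M is in C, which it already visited at step i = 3.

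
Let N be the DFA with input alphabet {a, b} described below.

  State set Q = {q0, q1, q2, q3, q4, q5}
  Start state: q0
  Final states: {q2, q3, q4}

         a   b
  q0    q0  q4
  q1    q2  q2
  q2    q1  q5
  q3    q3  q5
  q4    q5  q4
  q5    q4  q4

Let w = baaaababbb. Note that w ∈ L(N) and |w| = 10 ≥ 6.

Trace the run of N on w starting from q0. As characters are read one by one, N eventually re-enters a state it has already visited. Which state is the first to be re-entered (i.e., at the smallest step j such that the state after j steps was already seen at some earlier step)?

State sequence: q0 -b-> q4 -a-> q5 -a-> q4 -a-> q5 -a-> q4 -b-> q4 -a-> q5 -b-> q4 -b-> q4 -b-> q4
First repeat at step 3: q4 was already visited.

The earliest repeat is at step j = 3: N is in q4, which it already visited at step i = 1.
With |Q| = 6, pigeonhole forces a state repeat no later than step 6; the substring read between the first and second visits to that state can be pumped.

q4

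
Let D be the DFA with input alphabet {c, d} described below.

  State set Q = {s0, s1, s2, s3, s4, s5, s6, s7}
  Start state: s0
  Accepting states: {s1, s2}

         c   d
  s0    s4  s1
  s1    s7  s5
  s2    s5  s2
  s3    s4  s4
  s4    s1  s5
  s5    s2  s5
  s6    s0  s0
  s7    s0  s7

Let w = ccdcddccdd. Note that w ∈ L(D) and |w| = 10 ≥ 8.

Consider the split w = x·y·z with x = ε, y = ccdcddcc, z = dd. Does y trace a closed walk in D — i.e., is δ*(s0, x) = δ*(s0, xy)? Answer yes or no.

State sequence: s0 -c-> s4 -c-> s1 -d-> s5 -c-> s2 -d-> s2 -d-> s2 -c-> s5 -c-> s2

After x (step 0): s0. After xy (step 8): s2.
They differ (s0 ≠ s2), so y is not a cycle from the state after x; this split is not the one the pumping-lemma construction produces, and pumping y need not keep the string in L(D).

no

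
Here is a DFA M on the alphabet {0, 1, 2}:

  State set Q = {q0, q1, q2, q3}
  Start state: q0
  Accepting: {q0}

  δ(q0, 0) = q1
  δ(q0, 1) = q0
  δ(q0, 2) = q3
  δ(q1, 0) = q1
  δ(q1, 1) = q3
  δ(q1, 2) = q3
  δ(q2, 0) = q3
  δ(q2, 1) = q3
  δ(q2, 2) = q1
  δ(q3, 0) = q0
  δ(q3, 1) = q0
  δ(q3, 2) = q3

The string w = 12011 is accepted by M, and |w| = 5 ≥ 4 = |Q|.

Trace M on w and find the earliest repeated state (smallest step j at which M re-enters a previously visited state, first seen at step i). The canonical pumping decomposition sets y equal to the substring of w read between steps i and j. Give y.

1

State sequence: q0 -1-> q0 -2-> q3 -0-> q0 -1-> q0 -1-> q0
First repeat at step 1: q0 was already visited.

So i = 0, j = 1, giving x = w[0:0] = ε, y = w[0:1] = 1, z = w[1:5] = 2011.
Check: |xy| = 1 ≤ 4 and |y| = 1 ≥ 1. Reading y takes M from q0 back to q0, so every xyⁱz is accepted.
Since M has 4 states, any run of length ≥ 4 visits 4+1 states, so by pigeonhole some state repeats within the first 4 steps — that repeat gives the pumpable loop.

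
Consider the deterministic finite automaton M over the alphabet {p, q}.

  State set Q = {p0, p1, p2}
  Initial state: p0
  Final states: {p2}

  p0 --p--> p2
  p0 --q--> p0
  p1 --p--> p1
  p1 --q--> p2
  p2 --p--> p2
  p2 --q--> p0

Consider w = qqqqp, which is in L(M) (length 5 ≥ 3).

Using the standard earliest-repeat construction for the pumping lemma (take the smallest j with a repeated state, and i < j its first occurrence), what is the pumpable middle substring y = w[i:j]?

q

State sequence: p0 -q-> p0 -q-> p0 -q-> p0 -q-> p0 -p-> p2
First repeat at step 1: p0 was already visited.

So i = 0, j = 1, giving x = w[0:0] = ε, y = w[0:1] = q, z = w[1:5] = qqqp.
Check: |xy| = 1 ≤ 3 and |y| = 1 ≥ 1. Reading y takes M from p0 back to p0, so every xyⁱz is accepted.
Since M has 3 states, any run of length ≥ 3 visits 3+1 states, so by pigeonhole some state repeats within the first 3 steps — that repeat gives the pumpable loop.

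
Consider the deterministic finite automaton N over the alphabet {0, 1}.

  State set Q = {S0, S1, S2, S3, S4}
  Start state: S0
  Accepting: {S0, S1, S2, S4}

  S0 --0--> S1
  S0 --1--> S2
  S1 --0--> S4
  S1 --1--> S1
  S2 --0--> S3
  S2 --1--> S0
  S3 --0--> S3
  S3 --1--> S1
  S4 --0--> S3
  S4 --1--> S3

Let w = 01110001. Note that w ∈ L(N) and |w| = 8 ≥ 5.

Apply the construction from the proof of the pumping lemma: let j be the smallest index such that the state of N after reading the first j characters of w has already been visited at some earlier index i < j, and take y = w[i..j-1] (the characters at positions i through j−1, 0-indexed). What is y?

1

Run of N on w = 0 1 1 1 0 0 0 1:
  step 0: S0  (start)
  step 1: S1  (read 0: S0→S1)
  step 2: S1  (read 1: S1→S1)   ← first repeat (S1 seen earlier)
  step 3: S1  (read 1: S1→S1)
  step 4: S1  (read 1: S1→S1)
  step 5: S4  (read 0: S1→S4)
  step 6: S3  (read 0: S4→S3)
  step 7: S3  (read 0: S3→S3)
  step 8: S1  (read 1: S3→S1)

So i = 1, j = 2, giving x = w[0:1] = 0, y = w[1:2] = 1, z = w[2:8] = 110001.
Check: |xy| = 2 ≤ 5 and |y| = 1 ≥ 1. Reading y takes N from S1 back to S1, so every xyⁱz is accepted.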